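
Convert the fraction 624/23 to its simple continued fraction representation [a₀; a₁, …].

Run the Euclidean algorithm, recording each quotient:
624 = 27·23 + 3, so a_0 = 27
23 = 7·3 + 2, so a_1 = 7
3 = 1·2 + 1, so a_2 = 1
2 = 2·1 + 0, so a_3 = 2

[27; 7, 1, 2]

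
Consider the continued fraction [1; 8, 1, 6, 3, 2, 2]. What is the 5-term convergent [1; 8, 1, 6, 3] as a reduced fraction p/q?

Start with 3.
6 + 1/(3/1) = 6 + 1/3 = 19/3
1 + 1/(19/3) = 1 + 3/19 = 22/19
8 + 1/(22/19) = 8 + 19/22 = 195/22
1 + 1/(195/22) = 1 + 22/195 = 217/195

217/195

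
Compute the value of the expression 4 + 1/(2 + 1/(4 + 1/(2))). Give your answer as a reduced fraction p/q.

89/20

Start with 2.
4 + 1/(2/1) = 4 + 1/2 = 9/2
2 + 1/(9/2) = 2 + 2/9 = 20/9
4 + 1/(20/9) = 4 + 9/20 = 89/20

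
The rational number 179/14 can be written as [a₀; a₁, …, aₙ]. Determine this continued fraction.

⌊179/14⌋ = 12, remainder 11
⌊14/11⌋ = 1, remainder 3
⌊11/3⌋ = 3, remainder 2
⌊3/2⌋ = 1, remainder 1
⌊2/1⌋ = 2, remainder 0

[12; 1, 3, 1, 2]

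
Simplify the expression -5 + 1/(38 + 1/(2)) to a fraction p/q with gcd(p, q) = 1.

-383/77

a_0 = -5: -5/1
a_1 = 38: -189/38
a_2 = 2: -383/77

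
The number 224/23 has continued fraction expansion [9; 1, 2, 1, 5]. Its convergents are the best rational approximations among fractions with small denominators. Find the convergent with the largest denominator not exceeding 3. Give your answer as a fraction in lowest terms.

29/3

List convergents until the denominator exceeds the bound:
a_0 = 9: 9/1  (≤ bound)
a_1 = 1: 10/1  (≤ bound)
a_2 = 2: 29/3  (≤ bound)
a_3 = 1: 39/4  (> 3, stop)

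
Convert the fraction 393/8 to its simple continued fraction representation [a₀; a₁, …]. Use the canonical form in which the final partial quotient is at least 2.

[49; 8]

393 = 49·8 + 1, so a_0 = 49
8 = 8·1 + 0, so a_1 = 8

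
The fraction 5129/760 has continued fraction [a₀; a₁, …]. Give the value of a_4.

Repeatedly divide and take the remainder:
⌊5129/760⌋ = 6, remainder 569
⌊760/569⌋ = 1, remainder 191
⌊569/191⌋ = 2, remainder 187
⌊191/187⌋ = 1, remainder 4
⌊187/4⌋ = 46, remainder 3

46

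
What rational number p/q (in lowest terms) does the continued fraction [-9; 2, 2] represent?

Start with 2.
2 + 1/(2/1) = 2 + 1/2 = 5/2
-9 + 1/(5/2) = -9 + 2/5 = -43/5

-43/5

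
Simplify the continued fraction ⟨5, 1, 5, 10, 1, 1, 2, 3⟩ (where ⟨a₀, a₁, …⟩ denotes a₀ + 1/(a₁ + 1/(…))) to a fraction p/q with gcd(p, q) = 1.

6402/1097

Compute successive convergents:
a_0 = 5: 5/1
a_1 = 1: 6/1
a_2 = 5: 35/6
a_3 = 10: 356/61
a_4 = 1: 391/67
a_5 = 1: 747/128
a_6 = 2: 1885/323
a_7 = 3: 6402/1097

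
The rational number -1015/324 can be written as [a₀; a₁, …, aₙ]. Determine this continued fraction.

⌊-1015/324⌋ = -4, remainder 281
⌊324/281⌋ = 1, remainder 43
⌊281/43⌋ = 6, remainder 23
⌊43/23⌋ = 1, remainder 20
⌊23/20⌋ = 1, remainder 3
⌊20/3⌋ = 6, remainder 2
⌊3/2⌋ = 1, remainder 1
⌊2/1⌋ = 2, remainder 0

[-4; 1, 6, 1, 1, 6, 1, 2]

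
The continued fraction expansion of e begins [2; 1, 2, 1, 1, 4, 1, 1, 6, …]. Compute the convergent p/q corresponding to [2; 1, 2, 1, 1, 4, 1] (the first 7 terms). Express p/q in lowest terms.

Start with 1.
4 + 1/(1/1) = 4 + 1/1 = 5/1
1 + 1/(5/1) = 1 + 1/5 = 6/5
1 + 1/(6/5) = 1 + 5/6 = 11/6
2 + 1/(11/6) = 2 + 6/11 = 28/11
1 + 1/(28/11) = 1 + 11/28 = 39/28
2 + 1/(39/28) = 2 + 28/39 = 106/39

106/39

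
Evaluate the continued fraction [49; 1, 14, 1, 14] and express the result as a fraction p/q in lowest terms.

Compute successive convergents:
a_0 = 49: 49/1
a_1 = 1: 50/1
a_2 = 14: 749/15
a_3 = 1: 799/16
a_4 = 14: 11935/239

11935/239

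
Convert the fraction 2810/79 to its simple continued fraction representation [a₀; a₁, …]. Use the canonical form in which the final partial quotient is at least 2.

Apply division with remainder until the remainder is 0:
⌊2810/79⌋ = 35, remainder 45
⌊79/45⌋ = 1, remainder 34
⌊45/34⌋ = 1, remainder 11
⌊34/11⌋ = 3, remainder 1
⌊11/1⌋ = 11, remainder 0

[35; 1, 1, 3, 11]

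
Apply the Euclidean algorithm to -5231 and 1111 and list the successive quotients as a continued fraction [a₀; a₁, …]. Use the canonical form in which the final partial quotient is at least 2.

-5231 ÷ 1111 → quotient -5, remainder 324
1111 ÷ 324 → quotient 3, remainder 139
324 ÷ 139 → quotient 2, remainder 46
139 ÷ 46 → quotient 3, remainder 1
46 ÷ 1 → quotient 46, remainder 0

[-5; 3, 2, 3, 46]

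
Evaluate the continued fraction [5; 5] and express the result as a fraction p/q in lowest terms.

Build up convergents one term at a time:
a_0 = 5: 5/1
a_1 = 5: 26/5

26/5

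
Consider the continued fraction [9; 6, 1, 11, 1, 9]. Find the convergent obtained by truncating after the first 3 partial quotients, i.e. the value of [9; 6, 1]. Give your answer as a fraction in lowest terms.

Start with 1.
6 + 1/(1/1) = 6 + 1/1 = 7/1
9 + 1/(7/1) = 9 + 1/7 = 64/7

64/7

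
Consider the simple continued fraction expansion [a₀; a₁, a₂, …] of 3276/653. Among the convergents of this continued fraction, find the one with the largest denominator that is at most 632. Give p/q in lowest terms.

List convergents until the denominator exceeds the bound:
a_0 = 5: 5/1  (≤ bound)
a_1 = 59: 296/59  (≤ bound)
a_2 = 2: 597/119  (≤ bound)
a_3 = 1: 893/178  (≤ bound)
a_4 = 3: 3276/653  (> 632, stop)

893/178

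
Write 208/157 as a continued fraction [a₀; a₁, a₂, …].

[1; 3, 12, 1, 3]

208 = 1·157 + 51, so a_0 = 1
157 = 3·51 + 4, so a_1 = 3
51 = 12·4 + 3, so a_2 = 12
4 = 1·3 + 1, so a_3 = 1
3 = 3·1 + 0, so a_4 = 3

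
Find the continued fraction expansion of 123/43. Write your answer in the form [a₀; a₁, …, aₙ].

[2; 1, 6, 6]

Apply division with remainder until the remainder is 0:
⌊123/43⌋ = 2, remainder 37
⌊43/37⌋ = 1, remainder 6
⌊37/6⌋ = 6, remainder 1
⌊6/1⌋ = 6, remainder 0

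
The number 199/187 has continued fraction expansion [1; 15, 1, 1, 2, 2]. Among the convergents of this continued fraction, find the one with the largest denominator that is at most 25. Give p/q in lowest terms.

17/16

a_0 = 1: 1/1  (≤ bound)
a_1 = 15: 16/15  (≤ bound)
a_2 = 1: 17/16  (≤ bound)
a_3 = 1: 33/31  (> 25, stop)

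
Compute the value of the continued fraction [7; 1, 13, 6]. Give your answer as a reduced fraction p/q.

Build up convergents one term at a time:
a_0 = 7: 7/1
a_1 = 1: 8/1
a_2 = 13: 111/14
a_3 = 6: 674/85

674/85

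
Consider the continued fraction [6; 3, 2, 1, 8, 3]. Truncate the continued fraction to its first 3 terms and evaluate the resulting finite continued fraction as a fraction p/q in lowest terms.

44/7

Starting at the tail and folding back:
Start with 2.
3 + 1/(2/1) = 3 + 1/2 = 7/2
6 + 1/(7/2) = 6 + 2/7 = 44/7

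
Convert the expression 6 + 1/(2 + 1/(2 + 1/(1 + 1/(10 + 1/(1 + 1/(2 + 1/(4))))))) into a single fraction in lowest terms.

6671/1038

Work from the innermost term outward:
Start with 4.
2 + 1/(4/1) = 2 + 1/4 = 9/4
1 + 1/(9/4) = 1 + 4/9 = 13/9
10 + 1/(13/9) = 10 + 9/13 = 139/13
1 + 1/(139/13) = 1 + 13/139 = 152/139
2 + 1/(152/139) = 2 + 139/152 = 443/152
2 + 1/(443/152) = 2 + 152/443 = 1038/443
6 + 1/(1038/443) = 6 + 443/1038 = 6671/1038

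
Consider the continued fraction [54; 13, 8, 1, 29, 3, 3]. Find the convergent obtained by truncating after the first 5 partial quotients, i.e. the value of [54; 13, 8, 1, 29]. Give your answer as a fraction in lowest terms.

Build up convergents one term at a time:
a_0 = 54: 54/1
a_1 = 13: 703/13
a_2 = 8: 5678/105
a_3 = 1: 6381/118
a_4 = 29: 190727/3527

190727/3527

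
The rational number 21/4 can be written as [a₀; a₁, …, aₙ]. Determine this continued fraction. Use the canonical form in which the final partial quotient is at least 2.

[5; 4]

Apply division with remainder until the remainder is 0:
21 ÷ 4 → quotient 5, remainder 1
4 ÷ 1 → quotient 4, remainder 0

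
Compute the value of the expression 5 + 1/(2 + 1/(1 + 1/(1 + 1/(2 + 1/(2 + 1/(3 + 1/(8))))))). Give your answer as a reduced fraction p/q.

Start with 8.
3 + 1/(8/1) = 3 + 1/8 = 25/8
2 + 1/(25/8) = 2 + 8/25 = 58/25
2 + 1/(58/25) = 2 + 25/58 = 141/58
1 + 1/(141/58) = 1 + 58/141 = 199/141
1 + 1/(199/141) = 1 + 141/199 = 340/199
2 + 1/(340/199) = 2 + 199/340 = 879/340
5 + 1/(879/340) = 5 + 340/879 = 4735/879

4735/879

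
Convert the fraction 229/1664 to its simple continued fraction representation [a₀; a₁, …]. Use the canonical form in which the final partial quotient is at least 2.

[0; 7, 3, 1, 3, 15]

Apply division with remainder until the remainder is 0:
229 ÷ 1664 → quotient 0, remainder 229
1664 ÷ 229 → quotient 7, remainder 61
229 ÷ 61 → quotient 3, remainder 46
61 ÷ 46 → quotient 1, remainder 15
46 ÷ 15 → quotient 3, remainder 1
15 ÷ 1 → quotient 15, remainder 0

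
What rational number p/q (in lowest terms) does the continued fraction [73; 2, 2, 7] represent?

Build up convergents one term at a time:
a_0 = 73: 73/1
a_1 = 2: 147/2
a_2 = 2: 367/5
a_3 = 7: 2716/37

2716/37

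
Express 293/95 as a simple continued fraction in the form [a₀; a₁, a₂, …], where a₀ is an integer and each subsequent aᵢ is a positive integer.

Apply division with remainder until the remainder is 0:
293 ÷ 95 → quotient 3, remainder 8
95 ÷ 8 → quotient 11, remainder 7
8 ÷ 7 → quotient 1, remainder 1
7 ÷ 1 → quotient 7, remainder 0

[3; 11, 1, 7]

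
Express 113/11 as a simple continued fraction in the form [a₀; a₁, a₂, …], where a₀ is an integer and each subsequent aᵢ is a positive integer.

[10; 3, 1, 2]

113 ÷ 11 → quotient 10, remainder 3
11 ÷ 3 → quotient 3, remainder 2
3 ÷ 2 → quotient 1, remainder 1
2 ÷ 1 → quotient 2, remainder 0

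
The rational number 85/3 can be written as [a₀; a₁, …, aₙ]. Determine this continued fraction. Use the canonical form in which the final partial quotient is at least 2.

⌊85/3⌋ = 28, remainder 1
⌊3/1⌋ = 3, remainder 0

[28; 3]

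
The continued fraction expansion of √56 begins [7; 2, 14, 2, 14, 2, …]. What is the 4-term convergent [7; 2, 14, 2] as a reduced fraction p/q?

449/60

Start with 2.
14 + 1/(2/1) = 14 + 1/2 = 29/2
2 + 1/(29/2) = 2 + 2/29 = 60/29
7 + 1/(60/29) = 7 + 29/60 = 449/60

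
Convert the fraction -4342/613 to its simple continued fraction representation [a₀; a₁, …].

⌊-4342/613⌋ = -8, remainder 562
⌊613/562⌋ = 1, remainder 51
⌊562/51⌋ = 11, remainder 1
⌊51/1⌋ = 51, remainder 0

[-8; 1, 11, 51]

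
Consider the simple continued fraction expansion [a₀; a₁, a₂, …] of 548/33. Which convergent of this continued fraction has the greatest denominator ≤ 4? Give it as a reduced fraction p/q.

List convergents until the denominator exceeds the bound:
a_0 = 16: 16/1  (≤ bound)
a_1 = 1: 17/1  (≤ bound)
a_2 = 1: 33/2  (≤ bound)
a_3 = 1: 50/3  (≤ bound)
a_4 = 1: 83/5  (> 4, stop)

50/3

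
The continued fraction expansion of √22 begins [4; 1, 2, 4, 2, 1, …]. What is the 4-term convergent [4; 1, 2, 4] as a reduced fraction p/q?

Start with 4.
2 + 1/(4/1) = 2 + 1/4 = 9/4
1 + 1/(9/4) = 1 + 4/9 = 13/9
4 + 1/(13/9) = 4 + 9/13 = 61/13

61/13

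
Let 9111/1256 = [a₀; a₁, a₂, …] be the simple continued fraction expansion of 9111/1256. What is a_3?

14

9111 = 7·1256 + 319, so a_0 = 7
1256 = 3·319 + 299, so a_1 = 3
319 = 1·299 + 20, so a_2 = 1
299 = 14·20 + 19, so a_3 = 14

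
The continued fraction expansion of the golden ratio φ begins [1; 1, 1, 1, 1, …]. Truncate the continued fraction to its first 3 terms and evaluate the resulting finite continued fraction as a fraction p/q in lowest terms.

3/2

a_0 = 1: 1/1
a_1 = 1: 2/1
a_2 = 1: 3/2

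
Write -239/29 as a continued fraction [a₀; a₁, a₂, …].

⌊-239/29⌋ = -9, remainder 22
⌊29/22⌋ = 1, remainder 7
⌊22/7⌋ = 3, remainder 1
⌊7/1⌋ = 7, remainder 0

[-9; 1, 3, 7]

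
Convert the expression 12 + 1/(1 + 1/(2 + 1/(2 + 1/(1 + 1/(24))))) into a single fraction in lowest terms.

Start with 24.
1 + 1/(24/1) = 1 + 1/24 = 25/24
2 + 1/(25/24) = 2 + 24/25 = 74/25
2 + 1/(74/25) = 2 + 25/74 = 173/74
1 + 1/(173/74) = 1 + 74/173 = 247/173
12 + 1/(247/173) = 12 + 173/247 = 3137/247

3137/247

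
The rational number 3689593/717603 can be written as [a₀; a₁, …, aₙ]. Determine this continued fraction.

[5; 7, 15, 2, 29, 27, 1, 3]

Apply division with remainder until the remainder is 0:
⌊3689593/717603⌋ = 5, remainder 101578
⌊717603/101578⌋ = 7, remainder 6557
⌊101578/6557⌋ = 15, remainder 3223
⌊6557/3223⌋ = 2, remainder 111
⌊3223/111⌋ = 29, remainder 4
⌊111/4⌋ = 27, remainder 3
⌊4/3⌋ = 1, remainder 1
⌊3/1⌋ = 3, remainder 0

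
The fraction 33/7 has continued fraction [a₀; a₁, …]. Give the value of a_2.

Repeatedly divide and take the remainder:
33 ÷ 7 → quotient 4, remainder 5
7 ÷ 5 → quotient 1, remainder 2
5 ÷ 2 → quotient 2, remainder 1

2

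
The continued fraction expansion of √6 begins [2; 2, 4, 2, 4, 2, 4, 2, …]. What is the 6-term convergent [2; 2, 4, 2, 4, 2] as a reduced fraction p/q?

a_0 = 2: 2/1
a_1 = 2: 5/2
a_2 = 4: 22/9
a_3 = 2: 49/20
a_4 = 4: 218/89
a_5 = 2: 485/198

485/198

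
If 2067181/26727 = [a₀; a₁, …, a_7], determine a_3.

9

⌊2067181/26727⌋ = 77, remainder 9202
⌊26727/9202⌋ = 2, remainder 8323
⌊9202/8323⌋ = 1, remainder 879
⌊8323/879⌋ = 9, remainder 412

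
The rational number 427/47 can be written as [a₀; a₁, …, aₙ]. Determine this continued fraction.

[9; 11, 1, 3]

427 ÷ 47 → quotient 9, remainder 4
47 ÷ 4 → quotient 11, remainder 3
4 ÷ 3 → quotient 1, remainder 1
3 ÷ 1 → quotient 3, remainder 0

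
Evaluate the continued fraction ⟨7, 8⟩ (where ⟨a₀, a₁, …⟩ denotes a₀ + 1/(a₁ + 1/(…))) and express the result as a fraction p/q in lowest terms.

Start with 8.
7 + 1/(8/1) = 7 + 1/8 = 57/8

57/8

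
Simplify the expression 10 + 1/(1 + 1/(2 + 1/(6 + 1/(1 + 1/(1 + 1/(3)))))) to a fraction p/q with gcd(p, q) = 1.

Starting at the tail and folding back:
Start with 3.
1 + 1/(3/1) = 1 + 1/3 = 4/3
1 + 1/(4/3) = 1 + 3/4 = 7/4
6 + 1/(7/4) = 6 + 4/7 = 46/7
2 + 1/(46/7) = 2 + 7/46 = 99/46
1 + 1/(99/46) = 1 + 46/99 = 145/99
10 + 1/(145/99) = 10 + 99/145 = 1549/145

1549/145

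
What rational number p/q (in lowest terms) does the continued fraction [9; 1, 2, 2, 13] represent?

Start with 13.
2 + 1/(13/1) = 2 + 1/13 = 27/13
2 + 1/(27/13) = 2 + 13/27 = 67/27
1 + 1/(67/27) = 1 + 27/67 = 94/67
9 + 1/(94/67) = 9 + 67/94 = 913/94

913/94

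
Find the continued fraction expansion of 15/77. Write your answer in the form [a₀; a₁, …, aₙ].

15 ÷ 77 → quotient 0, remainder 15
77 ÷ 15 → quotient 5, remainder 2
15 ÷ 2 → quotient 7, remainder 1
2 ÷ 1 → quotient 2, remainder 0

[0; 5, 7, 2]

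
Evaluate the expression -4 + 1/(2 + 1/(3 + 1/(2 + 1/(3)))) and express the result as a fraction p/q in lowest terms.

Start with 3.
2 + 1/(3/1) = 2 + 1/3 = 7/3
3 + 1/(7/3) = 3 + 3/7 = 24/7
2 + 1/(24/7) = 2 + 7/24 = 55/24
-4 + 1/(55/24) = -4 + 24/55 = -196/55

-196/55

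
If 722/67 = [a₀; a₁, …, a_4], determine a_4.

722 = 10·67 + 52, so a_0 = 10
67 = 1·52 + 15, so a_1 = 1
52 = 3·15 + 7, so a_2 = 3
15 = 2·7 + 1, so a_3 = 2
7 = 7·1 + 0, so a_4 = 7

7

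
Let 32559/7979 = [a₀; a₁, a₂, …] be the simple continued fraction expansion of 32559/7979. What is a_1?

12

Apply division with remainder until the remainder is 0:
32559 = 4·7979 + 643, so a_0 = 4
7979 = 12·643 + 263, so a_1 = 12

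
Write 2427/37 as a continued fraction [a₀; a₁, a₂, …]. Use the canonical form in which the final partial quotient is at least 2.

[65; 1, 1, 2, 7]

2427 = 65·37 + 22, so a_0 = 65
37 = 1·22 + 15, so a_1 = 1
22 = 1·15 + 7, so a_2 = 1
15 = 2·7 + 1, so a_3 = 2
7 = 7·1 + 0, so a_4 = 7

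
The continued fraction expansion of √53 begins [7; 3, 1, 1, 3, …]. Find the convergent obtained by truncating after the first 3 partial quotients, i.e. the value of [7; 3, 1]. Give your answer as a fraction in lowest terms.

29/4

Build up convergents one term at a time:
a_0 = 7: 7/1
a_1 = 3: 22/3
a_2 = 1: 29/4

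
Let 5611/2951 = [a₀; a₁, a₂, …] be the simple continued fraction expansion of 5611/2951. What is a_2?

5611 ÷ 2951 → quotient 1, remainder 2660
2951 ÷ 2660 → quotient 1, remainder 291
2660 ÷ 291 → quotient 9, remainder 41

9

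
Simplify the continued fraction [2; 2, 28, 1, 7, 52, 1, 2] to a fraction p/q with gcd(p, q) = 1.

185459/74437

Compute successive convergents:
a_0 = 2: 2/1
a_1 = 2: 5/2
a_2 = 28: 142/57
a_3 = 1: 147/59
a_4 = 7: 1171/470
a_5 = 52: 61039/24499
a_6 = 1: 62210/24969
a_7 = 2: 185459/74437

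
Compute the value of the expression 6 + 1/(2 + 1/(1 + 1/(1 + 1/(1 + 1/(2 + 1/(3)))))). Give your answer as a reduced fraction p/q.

453/71

Build up convergents one term at a time:
a_0 = 6: 6/1
a_1 = 2: 13/2
a_2 = 1: 19/3
a_3 = 1: 32/5
a_4 = 1: 51/8
a_5 = 2: 134/21
a_6 = 3: 453/71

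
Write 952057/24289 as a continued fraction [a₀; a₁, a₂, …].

952057 ÷ 24289 → quotient 39, remainder 4786
24289 ÷ 4786 → quotient 5, remainder 359
4786 ÷ 359 → quotient 13, remainder 119
359 ÷ 119 → quotient 3, remainder 2
119 ÷ 2 → quotient 59, remainder 1
2 ÷ 1 → quotient 2, remainder 0

[39; 5, 13, 3, 59, 2]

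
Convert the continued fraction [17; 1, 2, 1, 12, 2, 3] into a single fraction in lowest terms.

Build up convergents one term at a time:
a_0 = 17: 17/1
a_1 = 1: 18/1
a_2 = 2: 53/3
a_3 = 1: 71/4
a_4 = 12: 905/51
a_5 = 2: 1881/106
a_6 = 3: 6548/369

6548/369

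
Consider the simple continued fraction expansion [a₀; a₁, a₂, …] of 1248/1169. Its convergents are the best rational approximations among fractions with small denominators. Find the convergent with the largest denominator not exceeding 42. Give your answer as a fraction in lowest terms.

List convergents until the denominator exceeds the bound:
a_0 = 1: 1/1  (≤ bound)
a_1 = 14: 15/14  (≤ bound)
a_2 = 1: 16/15  (≤ bound)
a_3 = 3: 63/59  (> 42, stop)

16/15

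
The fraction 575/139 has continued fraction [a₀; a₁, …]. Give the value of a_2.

3

575 ÷ 139 → quotient 4, remainder 19
139 ÷ 19 → quotient 7, remainder 6
19 ÷ 6 → quotient 3, remainder 1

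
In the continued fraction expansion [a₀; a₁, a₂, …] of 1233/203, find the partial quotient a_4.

1233 = 6·203 + 15, so a_0 = 6
203 = 13·15 + 8, so a_1 = 13
15 = 1·8 + 7, so a_2 = 1
8 = 1·7 + 1, so a_3 = 1
7 = 7·1 + 0, so a_4 = 7

7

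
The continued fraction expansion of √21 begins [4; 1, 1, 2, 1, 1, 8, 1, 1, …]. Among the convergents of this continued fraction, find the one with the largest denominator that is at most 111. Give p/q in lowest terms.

472/103

List convergents until the denominator exceeds the bound:
a_0 = 4: 4/1  (≤ bound)
a_1 = 1: 5/1  (≤ bound)
a_2 = 1: 9/2  (≤ bound)
a_3 = 2: 23/5  (≤ bound)
a_4 = 1: 32/7  (≤ bound)
a_5 = 1: 55/12  (≤ bound)
a_6 = 8: 472/103  (≤ bound)
a_7 = 1: 527/115  (> 111, stop)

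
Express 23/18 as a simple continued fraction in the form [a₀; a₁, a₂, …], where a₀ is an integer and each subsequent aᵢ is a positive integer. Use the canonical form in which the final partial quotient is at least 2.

⌊23/18⌋ = 1, remainder 5
⌊18/5⌋ = 3, remainder 3
⌊5/3⌋ = 1, remainder 2
⌊3/2⌋ = 1, remainder 1
⌊2/1⌋ = 2, remainder 0

[1; 3, 1, 1, 2]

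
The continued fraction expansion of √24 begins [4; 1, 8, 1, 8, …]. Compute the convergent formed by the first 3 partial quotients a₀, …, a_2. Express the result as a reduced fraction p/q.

44/9

Starting at the tail and folding back:
Start with 8.
1 + 1/(8/1) = 1 + 1/8 = 9/8
4 + 1/(9/8) = 4 + 8/9 = 44/9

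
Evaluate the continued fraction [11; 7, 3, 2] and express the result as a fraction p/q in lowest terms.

Compute successive convergents:
a_0 = 11: 11/1
a_1 = 7: 78/7
a_2 = 3: 245/22
a_3 = 2: 568/51

568/51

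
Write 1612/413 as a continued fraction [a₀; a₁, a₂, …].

1612 ÷ 413 → quotient 3, remainder 373
413 ÷ 373 → quotient 1, remainder 40
373 ÷ 40 → quotient 9, remainder 13
40 ÷ 13 → quotient 3, remainder 1
13 ÷ 1 → quotient 13, remainder 0

[3; 1, 9, 3, 13]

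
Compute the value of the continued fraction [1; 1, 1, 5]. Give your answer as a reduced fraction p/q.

17/11

Start with 5.
1 + 1/(5/1) = 1 + 1/5 = 6/5
1 + 1/(6/5) = 1 + 5/6 = 11/6
1 + 1/(11/6) = 1 + 6/11 = 17/11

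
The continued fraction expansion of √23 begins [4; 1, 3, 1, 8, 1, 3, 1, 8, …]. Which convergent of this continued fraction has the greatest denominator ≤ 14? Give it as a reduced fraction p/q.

24/5

a_0 = 4: 4/1  (≤ bound)
a_1 = 1: 5/1  (≤ bound)
a_2 = 3: 19/4  (≤ bound)
a_3 = 1: 24/5  (≤ bound)
a_4 = 8: 211/44  (> 14, stop)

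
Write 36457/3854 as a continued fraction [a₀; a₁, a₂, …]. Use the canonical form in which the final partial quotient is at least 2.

[9; 2, 5, 1, 2, 11, 4, 2]

36457 ÷ 3854 → quotient 9, remainder 1771
3854 ÷ 1771 → quotient 2, remainder 312
1771 ÷ 312 → quotient 5, remainder 211
312 ÷ 211 → quotient 1, remainder 101
211 ÷ 101 → quotient 2, remainder 9
101 ÷ 9 → quotient 11, remainder 2
9 ÷ 2 → quotient 4, remainder 1
2 ÷ 1 → quotient 2, remainder 0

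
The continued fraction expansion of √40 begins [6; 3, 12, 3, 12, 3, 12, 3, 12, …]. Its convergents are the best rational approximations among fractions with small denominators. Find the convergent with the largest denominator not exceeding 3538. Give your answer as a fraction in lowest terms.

8886/1405

List convergents until the denominator exceeds the bound:
a_0 = 6: 6/1  (≤ bound)
a_1 = 3: 19/3  (≤ bound)
a_2 = 12: 234/37  (≤ bound)
a_3 = 3: 721/114  (≤ bound)
a_4 = 12: 8886/1405  (≤ bound)
a_5 = 3: 27379/4329  (> 3538, stop)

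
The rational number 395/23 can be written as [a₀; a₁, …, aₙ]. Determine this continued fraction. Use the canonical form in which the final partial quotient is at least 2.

395 = 17·23 + 4, so a_0 = 17
23 = 5·4 + 3, so a_1 = 5
4 = 1·3 + 1, so a_2 = 1
3 = 3·1 + 0, so a_3 = 3

[17; 5, 1, 3]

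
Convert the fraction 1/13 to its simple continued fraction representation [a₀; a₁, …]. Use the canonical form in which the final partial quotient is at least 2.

[0; 13]

⌊1/13⌋ = 0, remainder 1
⌊13/1⌋ = 13, remainder 0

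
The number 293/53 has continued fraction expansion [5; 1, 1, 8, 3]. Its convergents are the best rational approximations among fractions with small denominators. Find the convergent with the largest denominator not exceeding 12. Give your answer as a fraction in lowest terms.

a_0 = 5: 5/1  (≤ bound)
a_1 = 1: 6/1  (≤ bound)
a_2 = 1: 11/2  (≤ bound)
a_3 = 8: 94/17  (> 12, stop)

11/2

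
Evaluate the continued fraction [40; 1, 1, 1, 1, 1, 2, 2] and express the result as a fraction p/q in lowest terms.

Start with 2.
2 + 1/(2/1) = 2 + 1/2 = 5/2
1 + 1/(5/2) = 1 + 2/5 = 7/5
1 + 1/(7/5) = 1 + 5/7 = 12/7
1 + 1/(12/7) = 1 + 7/12 = 19/12
1 + 1/(19/12) = 1 + 12/19 = 31/19
1 + 1/(31/19) = 1 + 19/31 = 50/31
40 + 1/(50/31) = 40 + 31/50 = 2031/50

2031/50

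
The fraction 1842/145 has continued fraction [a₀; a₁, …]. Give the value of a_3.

2

⌊1842/145⌋ = 12, remainder 102
⌊145/102⌋ = 1, remainder 43
⌊102/43⌋ = 2, remainder 16
⌊43/16⌋ = 2, remainder 11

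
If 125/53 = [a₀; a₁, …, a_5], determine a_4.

Apply division with remainder until the remainder is 0:
⌊125/53⌋ = 2, remainder 19
⌊53/19⌋ = 2, remainder 15
⌊19/15⌋ = 1, remainder 4
⌊15/4⌋ = 3, remainder 3
⌊4/3⌋ = 1, remainder 1

1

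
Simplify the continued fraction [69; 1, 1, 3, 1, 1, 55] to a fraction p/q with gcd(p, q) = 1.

61841/889

a_0 = 69: 69/1
a_1 = 1: 70/1
a_2 = 1: 139/2
a_3 = 3: 487/7
a_4 = 1: 626/9
a_5 = 1: 1113/16
a_6 = 55: 61841/889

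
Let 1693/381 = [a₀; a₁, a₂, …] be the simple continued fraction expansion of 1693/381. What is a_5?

3

1693 = 4·381 + 169, so a_0 = 4
381 = 2·169 + 43, so a_1 = 2
169 = 3·43 + 40, so a_2 = 3
43 = 1·40 + 3, so a_3 = 1
40 = 13·3 + 1, so a_4 = 13
3 = 3·1 + 0, so a_5 = 3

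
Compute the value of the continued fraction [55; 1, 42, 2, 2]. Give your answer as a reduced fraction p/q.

12147/217

Use the convergent recurrence hₖ = aₖ·hₖ₋₁ + hₖ₋₂ (and likewise for the denominators kₖ):
a_0 = 55: 55/1
a_1 = 1: 56/1
a_2 = 42: 2407/43
a_3 = 2: 4870/87
a_4 = 2: 12147/217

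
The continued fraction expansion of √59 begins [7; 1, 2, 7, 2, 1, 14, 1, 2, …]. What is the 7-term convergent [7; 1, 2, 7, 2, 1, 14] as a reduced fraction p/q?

7781/1013

Starting at the tail and folding back:
Start with 14.
1 + 1/(14/1) = 1 + 1/14 = 15/14
2 + 1/(15/14) = 2 + 14/15 = 44/15
7 + 1/(44/15) = 7 + 15/44 = 323/44
2 + 1/(323/44) = 2 + 44/323 = 690/323
1 + 1/(690/323) = 1 + 323/690 = 1013/690
7 + 1/(1013/690) = 7 + 690/1013 = 7781/1013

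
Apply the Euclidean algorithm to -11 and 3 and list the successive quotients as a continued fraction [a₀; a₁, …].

[-4; 3]

Repeatedly divide and take the remainder:
⌊-11/3⌋ = -4, remainder 1
⌊3/1⌋ = 3, remainder 0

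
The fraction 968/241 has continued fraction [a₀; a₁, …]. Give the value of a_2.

4

968 = 4·241 + 4, so a_0 = 4
241 = 60·4 + 1, so a_1 = 60
4 = 4·1 + 0, so a_2 = 4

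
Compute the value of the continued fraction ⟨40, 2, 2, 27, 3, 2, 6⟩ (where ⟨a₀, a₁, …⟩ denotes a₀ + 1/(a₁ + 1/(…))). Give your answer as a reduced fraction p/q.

a_0 = 40: 40/1
a_1 = 2: 81/2
a_2 = 2: 202/5
a_3 = 27: 5535/137
a_4 = 3: 16807/416
a_5 = 2: 39149/969
a_6 = 6: 251701/6230

251701/6230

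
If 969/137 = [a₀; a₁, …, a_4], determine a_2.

1

⌊969/137⌋ = 7, remainder 10
⌊137/10⌋ = 13, remainder 7
⌊10/7⌋ = 1, remainder 3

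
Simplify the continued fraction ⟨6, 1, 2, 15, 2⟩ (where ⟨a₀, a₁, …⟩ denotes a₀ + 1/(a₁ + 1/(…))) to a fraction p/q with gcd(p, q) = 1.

634/95

Start with 2.
15 + 1/(2/1) = 15 + 1/2 = 31/2
2 + 1/(31/2) = 2 + 2/31 = 64/31
1 + 1/(64/31) = 1 + 31/64 = 95/64
6 + 1/(95/64) = 6 + 64/95 = 634/95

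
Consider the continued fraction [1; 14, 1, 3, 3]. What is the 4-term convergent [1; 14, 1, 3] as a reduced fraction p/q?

63/59

Collapse the nested fraction from the inside out:
Start with 3.
1 + 1/(3/1) = 1 + 1/3 = 4/3
14 + 1/(4/3) = 14 + 3/4 = 59/4
1 + 1/(59/4) = 1 + 4/59 = 63/59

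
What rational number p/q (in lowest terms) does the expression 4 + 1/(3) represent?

Starting at the tail and folding back:
Start with 3.
4 + 1/(3/1) = 4 + 1/3 = 13/3

13/3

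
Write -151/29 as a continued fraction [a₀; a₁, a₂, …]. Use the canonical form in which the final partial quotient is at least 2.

[-6; 1, 3, 1, 5]

Apply division with remainder until the remainder is 0:
-151 = -6·29 + 23, so a_0 = -6
29 = 1·23 + 6, so a_1 = 1
23 = 3·6 + 5, so a_2 = 3
6 = 1·5 + 1, so a_3 = 1
5 = 5·1 + 0, so a_4 = 5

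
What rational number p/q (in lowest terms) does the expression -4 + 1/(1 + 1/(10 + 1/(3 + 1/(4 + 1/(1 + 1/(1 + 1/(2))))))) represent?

a_0 = -4: -4/1
a_1 = 1: -3/1
a_2 = 10: -34/11
a_3 = 3: -105/34
a_4 = 4: -454/147
a_5 = 1: -559/181
a_6 = 1: -1013/328
a_7 = 2: -2585/837

-2585/837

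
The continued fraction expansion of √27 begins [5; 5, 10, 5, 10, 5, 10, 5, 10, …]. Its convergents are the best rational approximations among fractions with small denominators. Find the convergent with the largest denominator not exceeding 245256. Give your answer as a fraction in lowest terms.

List convergents until the denominator exceeds the bound:
a_0 = 5: 5/1  (≤ bound)
a_1 = 5: 26/5  (≤ bound)
a_2 = 10: 265/51  (≤ bound)
a_3 = 5: 1351/260  (≤ bound)
a_4 = 10: 13775/2651  (≤ bound)
a_5 = 5: 70226/13515  (≤ bound)
a_6 = 10: 716035/137801  (≤ bound)
a_7 = 5: 3650401/702520  (> 245256, stop)

716035/137801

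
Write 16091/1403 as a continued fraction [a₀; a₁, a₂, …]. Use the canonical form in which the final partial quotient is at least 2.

[11; 2, 7, 1, 1, 3, 2, 5]

Run the Euclidean algorithm, recording each quotient:
16091 ÷ 1403 → quotient 11, remainder 658
1403 ÷ 658 → quotient 2, remainder 87
658 ÷ 87 → quotient 7, remainder 49
87 ÷ 49 → quotient 1, remainder 38
49 ÷ 38 → quotient 1, remainder 11
38 ÷ 11 → quotient 3, remainder 5
11 ÷ 5 → quotient 2, remainder 1
5 ÷ 1 → quotient 5, remainder 0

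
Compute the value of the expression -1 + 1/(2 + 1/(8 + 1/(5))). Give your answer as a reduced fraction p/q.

-46/87

Build up convergents one term at a time:
a_0 = -1: -1/1
a_1 = 2: -1/2
a_2 = 8: -9/17
a_3 = 5: -46/87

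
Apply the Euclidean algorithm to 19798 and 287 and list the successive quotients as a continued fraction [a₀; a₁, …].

[68; 1, 56, 2, 2]

Repeatedly divide and take the remainder:
19798 = 68·287 + 282, so a_0 = 68
287 = 1·282 + 5, so a_1 = 1
282 = 56·5 + 2, so a_2 = 56
5 = 2·2 + 1, so a_3 = 2
2 = 2·1 + 0, so a_4 = 2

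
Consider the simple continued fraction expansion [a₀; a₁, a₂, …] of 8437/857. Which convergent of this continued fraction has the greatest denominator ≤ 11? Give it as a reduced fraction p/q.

a_0 = 9: 9/1  (≤ bound)
a_1 = 1: 10/1  (≤ bound)
a_2 = 5: 59/6  (≤ bound)
a_3 = 2: 128/13  (> 11, stop)

59/6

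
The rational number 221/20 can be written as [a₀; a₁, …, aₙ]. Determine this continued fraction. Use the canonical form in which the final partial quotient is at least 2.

221 = 11·20 + 1, so a_0 = 11
20 = 20·1 + 0, so a_1 = 20

[11; 20]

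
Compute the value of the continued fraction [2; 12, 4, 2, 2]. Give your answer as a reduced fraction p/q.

Compute successive convergents:
a_0 = 2: 2/1
a_1 = 12: 25/12
a_2 = 4: 102/49
a_3 = 2: 229/110
a_4 = 2: 560/269

560/269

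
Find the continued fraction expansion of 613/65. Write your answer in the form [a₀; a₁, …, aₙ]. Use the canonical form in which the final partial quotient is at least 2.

[9; 2, 3, 9]

Run the Euclidean algorithm, recording each quotient:
613 = 9·65 + 28, so a_0 = 9
65 = 2·28 + 9, so a_1 = 2
28 = 3·9 + 1, so a_2 = 3
9 = 9·1 + 0, so a_3 = 9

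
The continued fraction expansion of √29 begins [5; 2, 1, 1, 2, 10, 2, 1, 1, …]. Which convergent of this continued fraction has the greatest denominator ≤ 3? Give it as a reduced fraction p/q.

List convergents until the denominator exceeds the bound:
a_0 = 5: 5/1  (≤ bound)
a_1 = 2: 11/2  (≤ bound)
a_2 = 1: 16/3  (≤ bound)
a_3 = 1: 27/5  (> 3, stop)

16/3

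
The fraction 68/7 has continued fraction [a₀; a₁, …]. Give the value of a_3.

Repeatedly divide and take the remainder:
68 ÷ 7 → quotient 9, remainder 5
7 ÷ 5 → quotient 1, remainder 2
5 ÷ 2 → quotient 2, remainder 1
2 ÷ 1 → quotient 2, remainder 0

2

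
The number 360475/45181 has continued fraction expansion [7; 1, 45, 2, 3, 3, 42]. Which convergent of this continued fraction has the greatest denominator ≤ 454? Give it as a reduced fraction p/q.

2593/325

a_0 = 7: 7/1  (≤ bound)
a_1 = 1: 8/1  (≤ bound)
a_2 = 45: 367/46  (≤ bound)
a_3 = 2: 742/93  (≤ bound)
a_4 = 3: 2593/325  (≤ bound)
a_5 = 3: 8521/1068  (> 454, stop)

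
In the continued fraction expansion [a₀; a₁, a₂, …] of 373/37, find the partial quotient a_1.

⌊373/37⌋ = 10, remainder 3
⌊37/3⌋ = 12, remainder 1

12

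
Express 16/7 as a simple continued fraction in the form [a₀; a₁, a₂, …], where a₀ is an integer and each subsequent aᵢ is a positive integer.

Run the Euclidean algorithm, recording each quotient:
16 = 2·7 + 2, so a_0 = 2
7 = 3·2 + 1, so a_1 = 3
2 = 2·1 + 0, so a_2 = 2

[2; 3, 2]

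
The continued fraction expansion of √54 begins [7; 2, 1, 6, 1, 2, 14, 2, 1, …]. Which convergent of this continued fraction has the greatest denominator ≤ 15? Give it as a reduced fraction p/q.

22/3

List convergents until the denominator exceeds the bound:
a_0 = 7: 7/1  (≤ bound)
a_1 = 2: 15/2  (≤ bound)
a_2 = 1: 22/3  (≤ bound)
a_3 = 6: 147/20  (> 15, stop)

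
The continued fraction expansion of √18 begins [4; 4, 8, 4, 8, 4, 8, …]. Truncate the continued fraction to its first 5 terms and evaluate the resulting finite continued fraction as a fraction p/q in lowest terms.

4756/1121

a_0 = 4: 4/1
a_1 = 4: 17/4
a_2 = 8: 140/33
a_3 = 4: 577/136
a_4 = 8: 4756/1121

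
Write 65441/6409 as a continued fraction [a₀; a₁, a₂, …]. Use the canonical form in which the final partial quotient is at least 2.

Run the Euclidean algorithm, recording each quotient:
65441 = 10·6409 + 1351, so a_0 = 10
6409 = 4·1351 + 1005, so a_1 = 4
1351 = 1·1005 + 346, so a_2 = 1
1005 = 2·346 + 313, so a_3 = 2
346 = 1·313 + 33, so a_4 = 1
313 = 9·33 + 16, so a_5 = 9
33 = 2·16 + 1, so a_6 = 2
16 = 16·1 + 0, so a_7 = 16

[10; 4, 1, 2, 1, 9, 2, 16]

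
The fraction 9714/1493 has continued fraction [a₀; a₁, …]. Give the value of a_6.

9714 = 6·1493 + 756, so a_0 = 6
1493 = 1·756 + 737, so a_1 = 1
756 = 1·737 + 19, so a_2 = 1
737 = 38·19 + 15, so a_3 = 38
19 = 1·15 + 4, so a_4 = 1
15 = 3·4 + 3, so a_5 = 3
4 = 1·3 + 1, so a_6 = 1

1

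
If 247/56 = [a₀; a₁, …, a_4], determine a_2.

Apply division with remainder until the remainder is 0:
⌊247/56⌋ = 4, remainder 23
⌊56/23⌋ = 2, remainder 10
⌊23/10⌋ = 2, remainder 3

2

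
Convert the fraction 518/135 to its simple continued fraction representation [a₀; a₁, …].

[3; 1, 5, 7, 3]

518 ÷ 135 → quotient 3, remainder 113
135 ÷ 113 → quotient 1, remainder 22
113 ÷ 22 → quotient 5, remainder 3
22 ÷ 3 → quotient 7, remainder 1
3 ÷ 1 → quotient 3, remainder 0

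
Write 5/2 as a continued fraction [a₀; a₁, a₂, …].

⌊5/2⌋ = 2, remainder 1
⌊2/1⌋ = 2, remainder 0

[2; 2]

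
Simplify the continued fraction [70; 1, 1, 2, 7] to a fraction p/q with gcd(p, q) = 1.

Start with 7.
2 + 1/(7/1) = 2 + 1/7 = 15/7
1 + 1/(15/7) = 1 + 7/15 = 22/15
1 + 1/(22/15) = 1 + 15/22 = 37/22
70 + 1/(37/22) = 70 + 22/37 = 2612/37

2612/37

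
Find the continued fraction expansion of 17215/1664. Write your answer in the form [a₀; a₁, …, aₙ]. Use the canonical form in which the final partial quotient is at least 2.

17215 ÷ 1664 → quotient 10, remainder 575
1664 ÷ 575 → quotient 2, remainder 514
575 ÷ 514 → quotient 1, remainder 61
514 ÷ 61 → quotient 8, remainder 26
61 ÷ 26 → quotient 2, remainder 9
26 ÷ 9 → quotient 2, remainder 8
9 ÷ 8 → quotient 1, remainder 1
8 ÷ 1 → quotient 8, remainder 0

[10; 2, 1, 8, 2, 2, 1, 8]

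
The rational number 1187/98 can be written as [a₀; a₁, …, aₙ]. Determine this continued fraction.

[12; 8, 1, 10]

⌊1187/98⌋ = 12, remainder 11
⌊98/11⌋ = 8, remainder 10
⌊11/10⌋ = 1, remainder 1
⌊10/1⌋ = 10, remainder 0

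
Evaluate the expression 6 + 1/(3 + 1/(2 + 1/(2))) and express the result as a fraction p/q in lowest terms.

107/17

Use the convergent recurrence hₖ = aₖ·hₖ₋₁ + hₖ₋₂ (and likewise for the denominators kₖ):
a_0 = 6: 6/1
a_1 = 3: 19/3
a_2 = 2: 44/7
a_3 = 2: 107/17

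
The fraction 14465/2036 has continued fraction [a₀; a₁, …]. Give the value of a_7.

14465 ÷ 2036 → quotient 7, remainder 213
2036 ÷ 213 → quotient 9, remainder 119
213 ÷ 119 → quotient 1, remainder 94
119 ÷ 94 → quotient 1, remainder 25
94 ÷ 25 → quotient 3, remainder 19
25 ÷ 19 → quotient 1, remainder 6
19 ÷ 6 → quotient 3, remainder 1
6 ÷ 1 → quotient 6, remainder 0

6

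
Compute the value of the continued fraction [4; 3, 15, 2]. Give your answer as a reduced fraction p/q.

411/95

Compute successive convergents:
a_0 = 4: 4/1
a_1 = 3: 13/3
a_2 = 15: 199/46
a_3 = 2: 411/95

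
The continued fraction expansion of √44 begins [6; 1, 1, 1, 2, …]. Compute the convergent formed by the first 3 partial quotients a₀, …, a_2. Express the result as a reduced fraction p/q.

Compute successive convergents:
a_0 = 6: 6/1
a_1 = 1: 7/1
a_2 = 1: 13/2

13/2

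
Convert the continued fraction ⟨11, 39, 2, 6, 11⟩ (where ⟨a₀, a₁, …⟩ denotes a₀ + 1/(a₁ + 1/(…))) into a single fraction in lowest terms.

Starting at the tail and folding back:
Start with 11.
6 + 1/(11/1) = 6 + 1/11 = 67/11
2 + 1/(67/11) = 2 + 11/67 = 145/67
39 + 1/(145/67) = 39 + 67/145 = 5722/145
11 + 1/(5722/145) = 11 + 145/5722 = 63087/5722

63087/5722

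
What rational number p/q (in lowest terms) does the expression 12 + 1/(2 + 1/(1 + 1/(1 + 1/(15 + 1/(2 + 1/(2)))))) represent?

Collapse the nested fraction from the inside out:
Start with 2.
2 + 1/(2/1) = 2 + 1/2 = 5/2
15 + 1/(5/2) = 15 + 2/5 = 77/5
1 + 1/(77/5) = 1 + 5/77 = 82/77
1 + 1/(82/77) = 1 + 77/82 = 159/82
2 + 1/(159/82) = 2 + 82/159 = 400/159
12 + 1/(400/159) = 12 + 159/400 = 4959/400

4959/400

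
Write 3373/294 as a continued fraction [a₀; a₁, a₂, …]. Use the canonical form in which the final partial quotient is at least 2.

⌊3373/294⌋ = 11, remainder 139
⌊294/139⌋ = 2, remainder 16
⌊139/16⌋ = 8, remainder 11
⌊16/11⌋ = 1, remainder 5
⌊11/5⌋ = 2, remainder 1
⌊5/1⌋ = 5, remainder 0

[11; 2, 8, 1, 2, 5]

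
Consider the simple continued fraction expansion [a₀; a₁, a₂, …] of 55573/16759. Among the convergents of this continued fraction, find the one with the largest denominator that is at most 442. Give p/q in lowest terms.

766/231

a_0 = 3: 3/1  (≤ bound)
a_1 = 3: 10/3  (≤ bound)
a_2 = 6: 63/19  (≤ bound)
a_3 = 12: 766/231  (≤ bound)
a_4 = 2: 1595/481  (> 442, stop)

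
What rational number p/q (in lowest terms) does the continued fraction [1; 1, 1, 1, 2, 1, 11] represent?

Start with 11.
1 + 1/(11/1) = 1 + 1/11 = 12/11
2 + 1/(12/11) = 2 + 11/12 = 35/12
1 + 1/(35/12) = 1 + 12/35 = 47/35
1 + 1/(47/35) = 1 + 35/47 = 82/47
1 + 1/(82/47) = 1 + 47/82 = 129/82
1 + 1/(129/82) = 1 + 82/129 = 211/129

211/129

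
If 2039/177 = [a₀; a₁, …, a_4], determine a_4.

⌊2039/177⌋ = 11, remainder 92
⌊177/92⌋ = 1, remainder 85
⌊92/85⌋ = 1, remainder 7
⌊85/7⌋ = 12, remainder 1
⌊7/1⌋ = 7, remainder 0

7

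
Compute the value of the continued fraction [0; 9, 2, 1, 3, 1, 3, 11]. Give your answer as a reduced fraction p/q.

a_0 = 0: 0/1
a_1 = 9: 1/9
a_2 = 2: 2/19
a_3 = 1: 3/28
a_4 = 3: 11/103
a_5 = 1: 14/131
a_6 = 3: 53/496
a_7 = 11: 597/5587

597/5587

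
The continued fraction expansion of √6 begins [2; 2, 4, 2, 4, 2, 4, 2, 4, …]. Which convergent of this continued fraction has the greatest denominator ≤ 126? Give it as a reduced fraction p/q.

List convergents until the denominator exceeds the bound:
a_0 = 2: 2/1  (≤ bound)
a_1 = 2: 5/2  (≤ bound)
a_2 = 4: 22/9  (≤ bound)
a_3 = 2: 49/20  (≤ bound)
a_4 = 4: 218/89  (≤ bound)
a_5 = 2: 485/198  (> 126, stop)

218/89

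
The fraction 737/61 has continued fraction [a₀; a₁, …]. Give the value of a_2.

737 ÷ 61 → quotient 12, remainder 5
61 ÷ 5 → quotient 12, remainder 1
5 ÷ 1 → quotient 5, remainder 0

5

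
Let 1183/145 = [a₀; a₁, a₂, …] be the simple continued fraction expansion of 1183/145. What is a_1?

6

⌊1183/145⌋ = 8, remainder 23
⌊145/23⌋ = 6, remainder 7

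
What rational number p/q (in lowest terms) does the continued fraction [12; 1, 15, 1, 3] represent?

Build up convergents one term at a time:
a_0 = 12: 12/1
a_1 = 1: 13/1
a_2 = 15: 207/16
a_3 = 1: 220/17
a_4 = 3: 867/67

867/67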